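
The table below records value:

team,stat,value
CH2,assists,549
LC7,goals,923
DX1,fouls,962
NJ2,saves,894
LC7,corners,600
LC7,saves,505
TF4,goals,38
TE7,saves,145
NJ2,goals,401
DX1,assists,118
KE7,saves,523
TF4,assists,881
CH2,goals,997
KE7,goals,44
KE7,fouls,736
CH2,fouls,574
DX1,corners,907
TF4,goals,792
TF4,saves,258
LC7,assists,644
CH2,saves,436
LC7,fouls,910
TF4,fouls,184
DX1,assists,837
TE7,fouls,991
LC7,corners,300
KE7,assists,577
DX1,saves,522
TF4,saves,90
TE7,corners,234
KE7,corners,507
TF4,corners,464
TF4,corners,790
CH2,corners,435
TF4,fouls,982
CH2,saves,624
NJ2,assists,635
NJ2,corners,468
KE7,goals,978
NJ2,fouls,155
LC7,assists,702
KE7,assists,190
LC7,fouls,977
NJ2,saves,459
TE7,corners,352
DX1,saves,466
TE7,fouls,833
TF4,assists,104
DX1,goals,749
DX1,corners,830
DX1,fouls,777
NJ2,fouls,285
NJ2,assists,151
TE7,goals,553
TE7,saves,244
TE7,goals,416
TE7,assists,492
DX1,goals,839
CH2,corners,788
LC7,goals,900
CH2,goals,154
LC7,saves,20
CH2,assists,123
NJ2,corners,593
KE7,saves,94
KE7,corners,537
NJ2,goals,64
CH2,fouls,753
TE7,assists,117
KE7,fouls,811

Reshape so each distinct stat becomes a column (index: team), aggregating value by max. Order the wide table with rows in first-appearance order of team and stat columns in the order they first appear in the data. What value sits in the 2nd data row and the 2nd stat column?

With rows in first-appearance order of team, row 2 is team=LC7. stat columns in first-appearance order: assists, goals, fouls, saves, corners; column 2 is goals.
Long rows with team=LC7, stat=goals: max(923, 900) = 923.

923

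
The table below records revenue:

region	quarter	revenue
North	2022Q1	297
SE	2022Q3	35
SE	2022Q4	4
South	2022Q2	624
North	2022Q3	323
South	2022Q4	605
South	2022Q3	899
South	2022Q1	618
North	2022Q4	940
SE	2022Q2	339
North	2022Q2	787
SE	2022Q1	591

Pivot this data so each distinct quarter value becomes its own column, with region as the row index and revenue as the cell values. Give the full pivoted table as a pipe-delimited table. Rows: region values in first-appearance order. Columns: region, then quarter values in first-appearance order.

Columns: region plus the 4 distinct quarter values (2022Q1, 2022Q3, 2022Q4, 2022Q2).
For example, row North column 2022Q1 takes revenue=297 from the long row (North, 2022Q1).

| region | 2022Q1 | 2022Q3 | 2022Q4 | 2022Q2 |
| North | 297 | 323 | 940 | 787 |
| SE | 591 | 35 | 4 | 339 |
| South | 618 | 899 | 605 | 624 |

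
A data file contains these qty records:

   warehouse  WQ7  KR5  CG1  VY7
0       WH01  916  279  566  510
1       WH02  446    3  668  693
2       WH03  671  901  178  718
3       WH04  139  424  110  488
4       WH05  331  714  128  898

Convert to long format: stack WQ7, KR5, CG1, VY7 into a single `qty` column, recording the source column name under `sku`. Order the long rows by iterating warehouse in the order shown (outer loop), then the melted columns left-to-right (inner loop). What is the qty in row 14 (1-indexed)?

424

20 rows total (5 × 4). Row 14: index ⌊(14-1)/4⌋ = 3 into warehouse → WH04; (14-1) mod 4 = 1 into the melted columns → KR5.
So row 14 is (WH04, KR5, 424); qty = 424.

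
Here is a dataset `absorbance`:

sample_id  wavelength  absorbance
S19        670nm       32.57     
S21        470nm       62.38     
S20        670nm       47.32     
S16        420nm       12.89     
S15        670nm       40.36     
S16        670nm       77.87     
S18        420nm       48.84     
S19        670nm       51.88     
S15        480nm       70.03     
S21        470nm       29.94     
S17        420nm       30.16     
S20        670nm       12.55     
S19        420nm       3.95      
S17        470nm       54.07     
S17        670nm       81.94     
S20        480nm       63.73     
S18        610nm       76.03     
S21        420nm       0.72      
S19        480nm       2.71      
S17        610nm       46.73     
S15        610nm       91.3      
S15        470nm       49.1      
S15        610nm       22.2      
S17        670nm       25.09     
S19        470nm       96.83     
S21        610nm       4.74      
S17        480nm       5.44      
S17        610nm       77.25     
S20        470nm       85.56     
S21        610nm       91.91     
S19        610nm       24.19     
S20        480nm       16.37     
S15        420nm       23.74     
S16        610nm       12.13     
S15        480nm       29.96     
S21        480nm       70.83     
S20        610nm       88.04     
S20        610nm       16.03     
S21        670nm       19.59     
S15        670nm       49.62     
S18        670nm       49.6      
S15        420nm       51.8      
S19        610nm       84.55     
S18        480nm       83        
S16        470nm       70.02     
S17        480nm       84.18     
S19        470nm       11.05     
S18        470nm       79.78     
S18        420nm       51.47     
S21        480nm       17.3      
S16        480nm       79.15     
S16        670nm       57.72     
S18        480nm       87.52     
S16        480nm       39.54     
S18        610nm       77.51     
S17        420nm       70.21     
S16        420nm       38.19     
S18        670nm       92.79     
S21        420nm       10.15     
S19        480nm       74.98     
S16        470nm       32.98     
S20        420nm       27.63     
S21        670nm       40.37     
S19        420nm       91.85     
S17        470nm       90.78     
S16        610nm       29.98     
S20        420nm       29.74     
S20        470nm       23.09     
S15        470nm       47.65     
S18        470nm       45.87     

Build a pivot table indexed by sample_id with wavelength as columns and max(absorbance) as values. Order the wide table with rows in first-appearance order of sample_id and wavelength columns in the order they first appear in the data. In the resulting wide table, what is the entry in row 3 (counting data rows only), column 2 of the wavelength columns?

With rows in first-appearance order of sample_id, row 3 is sample_id=S20. wavelength columns in first-appearance order: 670nm, 470nm, 420nm, 480nm, 610nm; column 2 is 470nm.
Long rows with sample_id=S20, wavelength=470nm: max(85.56, 23.09) = 85.56.

85.56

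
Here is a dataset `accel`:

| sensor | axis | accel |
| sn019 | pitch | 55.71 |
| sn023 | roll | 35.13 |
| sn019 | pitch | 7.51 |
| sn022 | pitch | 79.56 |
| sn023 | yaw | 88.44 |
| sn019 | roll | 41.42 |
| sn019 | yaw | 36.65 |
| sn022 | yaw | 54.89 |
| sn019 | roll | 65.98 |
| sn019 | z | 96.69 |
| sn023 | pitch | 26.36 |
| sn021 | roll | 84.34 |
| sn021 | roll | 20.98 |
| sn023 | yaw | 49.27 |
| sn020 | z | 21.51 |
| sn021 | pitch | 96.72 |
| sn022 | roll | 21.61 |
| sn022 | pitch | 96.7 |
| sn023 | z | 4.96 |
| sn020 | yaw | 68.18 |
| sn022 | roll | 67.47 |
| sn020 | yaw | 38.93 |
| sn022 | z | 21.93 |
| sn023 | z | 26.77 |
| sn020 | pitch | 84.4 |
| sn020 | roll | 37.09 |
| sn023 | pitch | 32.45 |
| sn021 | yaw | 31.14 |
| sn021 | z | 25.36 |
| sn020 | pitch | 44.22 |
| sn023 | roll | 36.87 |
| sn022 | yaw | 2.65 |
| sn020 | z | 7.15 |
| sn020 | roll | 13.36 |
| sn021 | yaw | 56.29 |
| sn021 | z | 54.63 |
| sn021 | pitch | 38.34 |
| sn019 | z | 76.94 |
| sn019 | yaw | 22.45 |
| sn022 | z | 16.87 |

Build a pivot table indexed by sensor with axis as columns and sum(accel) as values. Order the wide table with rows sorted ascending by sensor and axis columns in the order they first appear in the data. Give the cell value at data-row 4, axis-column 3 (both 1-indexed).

With rows sorted ascending by sensor, row 4 is sensor=sn022. axis columns in first-appearance order: pitch, roll, yaw, z; column 3 is yaw.
Long rows with sensor=sn022, axis=yaw: 54.89 + 2.65 = 57.54.

57.54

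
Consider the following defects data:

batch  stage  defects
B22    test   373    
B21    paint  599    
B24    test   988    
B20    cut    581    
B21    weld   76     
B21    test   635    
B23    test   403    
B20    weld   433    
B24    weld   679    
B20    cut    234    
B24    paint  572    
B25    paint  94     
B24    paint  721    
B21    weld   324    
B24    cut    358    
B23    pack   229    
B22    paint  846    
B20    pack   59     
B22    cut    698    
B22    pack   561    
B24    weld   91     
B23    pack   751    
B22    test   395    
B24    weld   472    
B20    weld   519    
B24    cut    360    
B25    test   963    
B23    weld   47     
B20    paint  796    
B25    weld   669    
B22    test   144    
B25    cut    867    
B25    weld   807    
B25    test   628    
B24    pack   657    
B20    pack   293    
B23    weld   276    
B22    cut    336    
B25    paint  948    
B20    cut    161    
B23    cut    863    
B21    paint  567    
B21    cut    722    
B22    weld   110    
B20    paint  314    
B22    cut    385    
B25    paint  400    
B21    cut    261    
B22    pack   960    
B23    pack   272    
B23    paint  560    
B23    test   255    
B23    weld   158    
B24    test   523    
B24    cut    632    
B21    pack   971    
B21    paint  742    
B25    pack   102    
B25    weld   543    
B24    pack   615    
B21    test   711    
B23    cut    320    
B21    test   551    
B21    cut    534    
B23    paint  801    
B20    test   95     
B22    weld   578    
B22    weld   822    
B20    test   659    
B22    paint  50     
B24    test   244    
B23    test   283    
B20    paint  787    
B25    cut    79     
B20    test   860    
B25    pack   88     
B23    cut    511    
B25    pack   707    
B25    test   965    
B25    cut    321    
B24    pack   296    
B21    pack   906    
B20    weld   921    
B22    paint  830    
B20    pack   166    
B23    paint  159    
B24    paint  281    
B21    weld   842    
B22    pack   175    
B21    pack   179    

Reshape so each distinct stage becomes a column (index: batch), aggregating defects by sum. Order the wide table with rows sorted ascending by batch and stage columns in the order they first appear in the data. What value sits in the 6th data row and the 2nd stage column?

1442

With rows sorted ascending by batch, row 6 is batch=B25. stage columns in first-appearance order: test, paint, cut, weld, pack; column 2 is paint.
Long rows with batch=B25, stage=paint: 94 + 948 + 400 = 1442.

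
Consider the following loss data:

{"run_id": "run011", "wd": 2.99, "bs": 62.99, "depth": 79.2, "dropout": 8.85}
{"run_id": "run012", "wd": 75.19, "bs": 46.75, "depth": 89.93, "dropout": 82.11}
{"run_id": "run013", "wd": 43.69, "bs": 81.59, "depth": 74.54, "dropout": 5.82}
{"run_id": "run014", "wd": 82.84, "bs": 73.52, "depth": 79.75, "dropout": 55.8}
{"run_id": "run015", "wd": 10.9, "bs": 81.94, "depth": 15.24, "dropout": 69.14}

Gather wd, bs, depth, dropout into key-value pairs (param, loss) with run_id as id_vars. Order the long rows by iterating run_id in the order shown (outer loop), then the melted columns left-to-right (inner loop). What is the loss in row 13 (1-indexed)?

20 rows total (5 × 4). Row 13: index ⌊(13-1)/4⌋ = 3 into run_id → run014; (13-1) mod 4 = 0 into the melted columns → wd.
So row 13 is (run014, wd, 82.84); loss = 82.84.

82.84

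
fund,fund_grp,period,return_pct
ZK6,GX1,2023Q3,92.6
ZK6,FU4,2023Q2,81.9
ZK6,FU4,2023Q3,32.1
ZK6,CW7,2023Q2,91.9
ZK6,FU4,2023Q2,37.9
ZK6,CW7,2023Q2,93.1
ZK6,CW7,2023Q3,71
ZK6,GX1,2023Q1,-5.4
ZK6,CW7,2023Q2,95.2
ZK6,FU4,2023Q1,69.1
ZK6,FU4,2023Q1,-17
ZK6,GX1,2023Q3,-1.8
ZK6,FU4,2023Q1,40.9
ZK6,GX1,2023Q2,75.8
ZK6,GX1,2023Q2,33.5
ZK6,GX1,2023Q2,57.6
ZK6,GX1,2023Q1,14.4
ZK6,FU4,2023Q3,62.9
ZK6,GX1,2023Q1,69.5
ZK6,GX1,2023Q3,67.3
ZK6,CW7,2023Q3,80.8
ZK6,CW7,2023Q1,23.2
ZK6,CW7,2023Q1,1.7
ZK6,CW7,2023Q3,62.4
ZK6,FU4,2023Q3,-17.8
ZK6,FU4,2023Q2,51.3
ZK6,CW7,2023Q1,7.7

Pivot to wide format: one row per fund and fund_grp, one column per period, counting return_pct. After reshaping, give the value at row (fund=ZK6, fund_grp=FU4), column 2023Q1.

Rows with fund=ZK6, fund_grp=FU4 and period=2023Q1: return_pct values are 69.1, -17, 40.9.
3 rows match — count = 3.

3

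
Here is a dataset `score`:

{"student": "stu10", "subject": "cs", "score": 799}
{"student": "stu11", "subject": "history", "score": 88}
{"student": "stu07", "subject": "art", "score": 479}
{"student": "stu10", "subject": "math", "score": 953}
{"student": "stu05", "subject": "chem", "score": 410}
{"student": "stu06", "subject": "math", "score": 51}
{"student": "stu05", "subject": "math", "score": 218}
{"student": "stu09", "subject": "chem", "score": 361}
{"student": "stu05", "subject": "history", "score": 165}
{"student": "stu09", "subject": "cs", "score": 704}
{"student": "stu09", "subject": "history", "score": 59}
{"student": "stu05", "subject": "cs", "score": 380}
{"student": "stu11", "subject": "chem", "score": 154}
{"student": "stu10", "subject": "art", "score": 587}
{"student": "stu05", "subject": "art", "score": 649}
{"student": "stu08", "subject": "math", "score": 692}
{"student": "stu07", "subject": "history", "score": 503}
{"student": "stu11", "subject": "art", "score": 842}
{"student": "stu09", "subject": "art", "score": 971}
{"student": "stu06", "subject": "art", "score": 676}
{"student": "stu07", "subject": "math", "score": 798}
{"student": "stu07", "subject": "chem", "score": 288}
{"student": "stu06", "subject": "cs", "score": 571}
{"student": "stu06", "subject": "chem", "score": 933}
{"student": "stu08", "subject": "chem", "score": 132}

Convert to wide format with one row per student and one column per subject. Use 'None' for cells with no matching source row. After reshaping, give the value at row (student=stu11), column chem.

The long row with student=stu11, subject=chem has score=154.

154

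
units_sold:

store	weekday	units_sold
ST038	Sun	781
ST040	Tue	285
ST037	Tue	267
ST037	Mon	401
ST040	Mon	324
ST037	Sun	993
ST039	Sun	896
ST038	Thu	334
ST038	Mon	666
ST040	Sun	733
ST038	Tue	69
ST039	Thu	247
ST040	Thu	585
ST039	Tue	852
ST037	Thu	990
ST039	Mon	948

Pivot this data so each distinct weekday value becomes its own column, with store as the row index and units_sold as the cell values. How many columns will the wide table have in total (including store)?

5

1 column for store plus 4 distinct weekday values → 5 columns.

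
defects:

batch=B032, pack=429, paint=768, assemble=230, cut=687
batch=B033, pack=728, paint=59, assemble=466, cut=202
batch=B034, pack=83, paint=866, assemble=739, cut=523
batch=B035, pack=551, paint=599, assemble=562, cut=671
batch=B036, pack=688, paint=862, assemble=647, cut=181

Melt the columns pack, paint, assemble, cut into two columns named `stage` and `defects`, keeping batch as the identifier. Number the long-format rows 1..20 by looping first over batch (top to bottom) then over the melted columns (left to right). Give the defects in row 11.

20 rows total (5 × 4). Row 11: index ⌊(11-1)/4⌋ = 2 into batch → B034; (11-1) mod 4 = 2 into the melted columns → assemble.
So row 11 is (B034, assemble, 739); defects = 739.

739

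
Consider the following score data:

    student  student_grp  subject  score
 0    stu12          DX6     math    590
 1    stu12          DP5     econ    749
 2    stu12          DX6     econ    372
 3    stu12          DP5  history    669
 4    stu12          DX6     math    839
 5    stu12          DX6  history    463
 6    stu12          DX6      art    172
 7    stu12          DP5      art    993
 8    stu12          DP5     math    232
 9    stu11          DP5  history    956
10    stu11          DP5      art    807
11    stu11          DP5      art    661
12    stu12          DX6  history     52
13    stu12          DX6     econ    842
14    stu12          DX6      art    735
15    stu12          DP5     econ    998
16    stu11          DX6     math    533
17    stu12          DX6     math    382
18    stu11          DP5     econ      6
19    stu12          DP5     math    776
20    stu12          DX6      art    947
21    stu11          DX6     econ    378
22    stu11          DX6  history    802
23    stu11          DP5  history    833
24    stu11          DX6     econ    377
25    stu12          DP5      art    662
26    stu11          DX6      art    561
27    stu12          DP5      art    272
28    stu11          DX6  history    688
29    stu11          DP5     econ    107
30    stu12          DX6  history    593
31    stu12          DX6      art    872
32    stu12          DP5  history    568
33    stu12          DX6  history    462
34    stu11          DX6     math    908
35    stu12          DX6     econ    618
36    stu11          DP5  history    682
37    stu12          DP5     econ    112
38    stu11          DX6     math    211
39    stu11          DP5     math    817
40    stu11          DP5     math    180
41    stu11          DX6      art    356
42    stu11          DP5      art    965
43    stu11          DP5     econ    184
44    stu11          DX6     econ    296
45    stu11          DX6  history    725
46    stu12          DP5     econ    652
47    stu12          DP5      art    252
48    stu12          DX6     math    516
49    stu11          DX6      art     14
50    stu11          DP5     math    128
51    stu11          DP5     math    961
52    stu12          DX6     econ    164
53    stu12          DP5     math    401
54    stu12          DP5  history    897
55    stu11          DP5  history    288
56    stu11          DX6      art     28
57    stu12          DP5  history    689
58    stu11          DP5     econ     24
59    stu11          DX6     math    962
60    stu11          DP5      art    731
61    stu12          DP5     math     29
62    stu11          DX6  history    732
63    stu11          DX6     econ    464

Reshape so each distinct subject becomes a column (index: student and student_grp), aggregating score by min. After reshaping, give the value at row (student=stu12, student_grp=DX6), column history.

Rows with student=stu12, student_grp=DX6 and subject=history: score values are 463, 52, 593, 462.
min(463, 52, 593, 462) = 52.

52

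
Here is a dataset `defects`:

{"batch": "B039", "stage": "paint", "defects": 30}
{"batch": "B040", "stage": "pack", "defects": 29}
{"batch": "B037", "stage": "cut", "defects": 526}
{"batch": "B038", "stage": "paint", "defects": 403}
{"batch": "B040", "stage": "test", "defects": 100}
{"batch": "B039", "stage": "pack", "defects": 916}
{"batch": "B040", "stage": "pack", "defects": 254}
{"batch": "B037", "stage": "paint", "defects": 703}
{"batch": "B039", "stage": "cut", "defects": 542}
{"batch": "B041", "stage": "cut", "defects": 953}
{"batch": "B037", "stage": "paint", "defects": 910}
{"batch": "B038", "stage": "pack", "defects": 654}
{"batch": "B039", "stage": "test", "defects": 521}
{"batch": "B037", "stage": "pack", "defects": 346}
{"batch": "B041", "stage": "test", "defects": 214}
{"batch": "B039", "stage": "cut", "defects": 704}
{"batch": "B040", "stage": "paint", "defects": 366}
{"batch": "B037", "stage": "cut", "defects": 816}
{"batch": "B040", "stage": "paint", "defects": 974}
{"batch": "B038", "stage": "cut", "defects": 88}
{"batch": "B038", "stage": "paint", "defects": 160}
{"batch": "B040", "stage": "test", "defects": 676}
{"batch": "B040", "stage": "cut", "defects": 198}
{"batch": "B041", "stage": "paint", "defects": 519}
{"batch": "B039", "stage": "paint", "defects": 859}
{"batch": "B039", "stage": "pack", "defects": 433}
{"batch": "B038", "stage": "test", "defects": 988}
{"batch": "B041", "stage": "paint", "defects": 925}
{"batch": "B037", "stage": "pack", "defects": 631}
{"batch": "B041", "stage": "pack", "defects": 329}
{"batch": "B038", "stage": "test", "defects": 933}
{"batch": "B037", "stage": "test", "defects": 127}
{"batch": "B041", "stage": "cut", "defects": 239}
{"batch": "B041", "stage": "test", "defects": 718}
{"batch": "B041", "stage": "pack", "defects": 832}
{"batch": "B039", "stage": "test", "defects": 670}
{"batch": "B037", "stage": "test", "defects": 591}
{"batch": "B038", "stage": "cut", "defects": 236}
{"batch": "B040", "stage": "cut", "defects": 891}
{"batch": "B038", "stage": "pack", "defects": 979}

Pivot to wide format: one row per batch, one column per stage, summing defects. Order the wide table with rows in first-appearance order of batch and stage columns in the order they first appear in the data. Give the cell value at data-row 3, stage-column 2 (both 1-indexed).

977

With rows in first-appearance order of batch, row 3 is batch=B037. stage columns in first-appearance order: paint, pack, cut, test; column 2 is pack.
Long rows with batch=B037, stage=pack: 346 + 631 = 977.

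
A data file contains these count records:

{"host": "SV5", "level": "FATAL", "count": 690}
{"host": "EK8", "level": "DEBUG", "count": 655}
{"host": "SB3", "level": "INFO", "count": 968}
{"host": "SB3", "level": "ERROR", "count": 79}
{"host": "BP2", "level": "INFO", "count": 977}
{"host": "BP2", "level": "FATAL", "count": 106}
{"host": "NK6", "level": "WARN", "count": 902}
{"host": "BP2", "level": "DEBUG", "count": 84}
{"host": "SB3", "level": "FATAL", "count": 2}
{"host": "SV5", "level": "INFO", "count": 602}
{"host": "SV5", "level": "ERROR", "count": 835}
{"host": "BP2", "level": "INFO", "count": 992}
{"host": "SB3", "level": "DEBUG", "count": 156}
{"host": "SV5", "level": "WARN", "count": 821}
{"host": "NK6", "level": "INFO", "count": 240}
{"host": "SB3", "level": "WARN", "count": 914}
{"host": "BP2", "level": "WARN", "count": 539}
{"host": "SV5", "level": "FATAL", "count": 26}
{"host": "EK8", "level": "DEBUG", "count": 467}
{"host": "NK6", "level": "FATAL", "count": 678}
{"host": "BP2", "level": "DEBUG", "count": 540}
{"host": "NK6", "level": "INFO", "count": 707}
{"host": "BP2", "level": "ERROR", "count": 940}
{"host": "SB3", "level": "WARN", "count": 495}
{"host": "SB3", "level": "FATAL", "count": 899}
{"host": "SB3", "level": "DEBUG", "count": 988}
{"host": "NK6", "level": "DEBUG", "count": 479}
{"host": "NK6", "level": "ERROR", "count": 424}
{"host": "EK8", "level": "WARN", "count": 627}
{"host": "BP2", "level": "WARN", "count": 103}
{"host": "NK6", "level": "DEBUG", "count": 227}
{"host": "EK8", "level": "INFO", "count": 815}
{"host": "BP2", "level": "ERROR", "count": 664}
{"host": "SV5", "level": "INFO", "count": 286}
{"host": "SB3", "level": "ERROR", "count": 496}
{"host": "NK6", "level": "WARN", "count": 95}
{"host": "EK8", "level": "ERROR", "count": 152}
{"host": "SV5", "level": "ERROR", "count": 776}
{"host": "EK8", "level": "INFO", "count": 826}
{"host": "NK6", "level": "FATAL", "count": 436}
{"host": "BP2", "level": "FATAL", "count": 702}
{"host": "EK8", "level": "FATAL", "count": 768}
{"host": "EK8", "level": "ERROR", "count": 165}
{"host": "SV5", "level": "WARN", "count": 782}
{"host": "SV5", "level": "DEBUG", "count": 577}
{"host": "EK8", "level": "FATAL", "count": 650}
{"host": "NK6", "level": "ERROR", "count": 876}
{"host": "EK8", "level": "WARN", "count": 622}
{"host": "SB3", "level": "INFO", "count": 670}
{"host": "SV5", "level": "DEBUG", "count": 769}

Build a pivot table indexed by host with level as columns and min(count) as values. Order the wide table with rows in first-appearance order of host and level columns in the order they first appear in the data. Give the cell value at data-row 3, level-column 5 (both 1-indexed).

With rows in first-appearance order of host, row 3 is host=SB3. level columns in first-appearance order: FATAL, DEBUG, INFO, ERROR, WARN; column 5 is WARN.
Long rows with host=SB3, level=WARN: min(914, 495) = 495.

495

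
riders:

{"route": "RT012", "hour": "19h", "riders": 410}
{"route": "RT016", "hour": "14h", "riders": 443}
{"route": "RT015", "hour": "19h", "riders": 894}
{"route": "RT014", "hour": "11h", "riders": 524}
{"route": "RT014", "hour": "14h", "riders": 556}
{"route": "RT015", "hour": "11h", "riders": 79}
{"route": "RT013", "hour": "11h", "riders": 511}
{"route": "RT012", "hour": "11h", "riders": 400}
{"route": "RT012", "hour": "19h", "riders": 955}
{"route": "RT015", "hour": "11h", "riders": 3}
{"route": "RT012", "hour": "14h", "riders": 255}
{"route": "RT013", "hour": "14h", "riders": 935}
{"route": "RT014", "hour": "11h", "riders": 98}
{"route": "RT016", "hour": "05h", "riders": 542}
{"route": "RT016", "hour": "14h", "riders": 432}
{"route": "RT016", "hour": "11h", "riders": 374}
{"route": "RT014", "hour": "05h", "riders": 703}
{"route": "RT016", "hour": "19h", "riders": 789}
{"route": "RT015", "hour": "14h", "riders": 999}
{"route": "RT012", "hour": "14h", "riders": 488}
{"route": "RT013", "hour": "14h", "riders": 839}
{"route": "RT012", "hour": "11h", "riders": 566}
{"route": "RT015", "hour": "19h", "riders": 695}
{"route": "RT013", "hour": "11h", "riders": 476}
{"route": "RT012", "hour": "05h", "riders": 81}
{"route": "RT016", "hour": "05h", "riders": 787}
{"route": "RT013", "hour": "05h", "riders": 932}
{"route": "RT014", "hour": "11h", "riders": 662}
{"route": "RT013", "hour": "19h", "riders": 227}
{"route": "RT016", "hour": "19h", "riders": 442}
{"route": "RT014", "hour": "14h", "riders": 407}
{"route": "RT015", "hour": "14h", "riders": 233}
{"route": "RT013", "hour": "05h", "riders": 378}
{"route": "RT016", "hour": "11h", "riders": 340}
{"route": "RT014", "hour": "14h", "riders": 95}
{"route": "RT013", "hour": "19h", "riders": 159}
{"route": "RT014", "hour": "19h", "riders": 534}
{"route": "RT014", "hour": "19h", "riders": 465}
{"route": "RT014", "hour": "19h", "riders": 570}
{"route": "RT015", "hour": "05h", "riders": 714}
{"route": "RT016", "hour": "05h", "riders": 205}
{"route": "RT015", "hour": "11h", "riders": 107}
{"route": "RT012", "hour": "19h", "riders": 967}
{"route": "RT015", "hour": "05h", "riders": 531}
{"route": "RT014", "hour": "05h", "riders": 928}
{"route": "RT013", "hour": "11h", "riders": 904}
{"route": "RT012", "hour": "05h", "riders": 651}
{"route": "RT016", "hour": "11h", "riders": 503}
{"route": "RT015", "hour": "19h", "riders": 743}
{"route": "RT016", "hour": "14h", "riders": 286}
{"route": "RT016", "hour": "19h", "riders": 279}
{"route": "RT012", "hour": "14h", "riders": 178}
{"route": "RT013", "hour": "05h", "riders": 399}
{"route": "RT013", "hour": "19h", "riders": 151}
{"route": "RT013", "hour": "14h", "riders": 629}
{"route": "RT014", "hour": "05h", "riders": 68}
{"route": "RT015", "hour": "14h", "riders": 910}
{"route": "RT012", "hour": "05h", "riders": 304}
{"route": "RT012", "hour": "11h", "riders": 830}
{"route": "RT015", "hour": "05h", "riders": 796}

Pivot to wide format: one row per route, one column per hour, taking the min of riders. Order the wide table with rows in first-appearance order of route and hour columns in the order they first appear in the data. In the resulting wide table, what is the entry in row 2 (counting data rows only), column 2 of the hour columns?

286

With rows in first-appearance order of route, row 2 is route=RT016. hour columns in first-appearance order: 19h, 14h, 11h, 05h; column 2 is 14h.
Long rows with route=RT016, hour=14h: min(443, 432, 286) = 286.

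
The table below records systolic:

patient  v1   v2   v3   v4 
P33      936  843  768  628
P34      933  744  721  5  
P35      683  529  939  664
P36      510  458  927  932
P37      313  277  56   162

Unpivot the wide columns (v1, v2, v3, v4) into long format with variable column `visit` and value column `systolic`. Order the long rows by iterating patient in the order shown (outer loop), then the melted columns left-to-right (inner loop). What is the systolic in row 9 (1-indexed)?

683

20 rows total (5 × 4). Row 9: index ⌊(9-1)/4⌋ = 2 into patient → P35; (9-1) mod 4 = 0 into the melted columns → v1.
So row 9 is (P35, v1, 683); systolic = 683.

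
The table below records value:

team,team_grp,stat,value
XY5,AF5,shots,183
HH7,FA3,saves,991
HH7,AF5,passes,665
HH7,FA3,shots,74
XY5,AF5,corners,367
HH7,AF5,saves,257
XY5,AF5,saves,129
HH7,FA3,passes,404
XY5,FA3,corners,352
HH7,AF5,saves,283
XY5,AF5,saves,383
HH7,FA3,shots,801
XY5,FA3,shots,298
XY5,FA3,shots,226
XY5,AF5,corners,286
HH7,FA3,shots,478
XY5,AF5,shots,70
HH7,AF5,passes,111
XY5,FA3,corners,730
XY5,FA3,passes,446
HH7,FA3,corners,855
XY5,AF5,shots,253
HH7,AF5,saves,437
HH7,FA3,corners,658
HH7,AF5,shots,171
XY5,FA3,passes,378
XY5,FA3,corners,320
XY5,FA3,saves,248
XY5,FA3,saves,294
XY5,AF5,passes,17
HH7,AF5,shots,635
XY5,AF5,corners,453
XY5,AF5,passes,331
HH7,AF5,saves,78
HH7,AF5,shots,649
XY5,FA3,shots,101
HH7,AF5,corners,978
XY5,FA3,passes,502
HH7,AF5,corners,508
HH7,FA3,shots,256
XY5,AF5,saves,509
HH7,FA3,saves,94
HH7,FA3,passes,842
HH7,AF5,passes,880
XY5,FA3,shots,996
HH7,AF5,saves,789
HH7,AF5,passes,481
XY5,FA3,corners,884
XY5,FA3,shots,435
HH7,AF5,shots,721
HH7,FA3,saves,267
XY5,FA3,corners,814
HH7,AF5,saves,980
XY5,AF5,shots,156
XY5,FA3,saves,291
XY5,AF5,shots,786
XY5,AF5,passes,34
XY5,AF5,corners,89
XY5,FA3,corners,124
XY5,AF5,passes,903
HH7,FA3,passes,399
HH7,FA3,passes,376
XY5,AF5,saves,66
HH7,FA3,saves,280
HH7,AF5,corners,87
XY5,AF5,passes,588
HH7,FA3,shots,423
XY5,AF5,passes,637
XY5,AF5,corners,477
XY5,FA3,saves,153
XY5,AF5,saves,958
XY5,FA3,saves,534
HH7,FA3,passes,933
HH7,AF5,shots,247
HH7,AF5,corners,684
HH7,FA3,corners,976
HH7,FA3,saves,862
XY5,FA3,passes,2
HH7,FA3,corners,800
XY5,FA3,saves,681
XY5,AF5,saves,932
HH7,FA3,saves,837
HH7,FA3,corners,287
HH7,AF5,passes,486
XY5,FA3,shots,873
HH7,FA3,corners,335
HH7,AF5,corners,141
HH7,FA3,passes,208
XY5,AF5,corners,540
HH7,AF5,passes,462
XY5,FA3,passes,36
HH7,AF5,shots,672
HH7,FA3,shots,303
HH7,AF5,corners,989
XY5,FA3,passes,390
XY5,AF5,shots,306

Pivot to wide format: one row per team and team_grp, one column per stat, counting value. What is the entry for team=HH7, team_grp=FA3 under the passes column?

6

Rows with team=HH7, team_grp=FA3 and stat=passes: value values are 404, 842, 399, 376, 933, 208.
6 rows match — count = 6.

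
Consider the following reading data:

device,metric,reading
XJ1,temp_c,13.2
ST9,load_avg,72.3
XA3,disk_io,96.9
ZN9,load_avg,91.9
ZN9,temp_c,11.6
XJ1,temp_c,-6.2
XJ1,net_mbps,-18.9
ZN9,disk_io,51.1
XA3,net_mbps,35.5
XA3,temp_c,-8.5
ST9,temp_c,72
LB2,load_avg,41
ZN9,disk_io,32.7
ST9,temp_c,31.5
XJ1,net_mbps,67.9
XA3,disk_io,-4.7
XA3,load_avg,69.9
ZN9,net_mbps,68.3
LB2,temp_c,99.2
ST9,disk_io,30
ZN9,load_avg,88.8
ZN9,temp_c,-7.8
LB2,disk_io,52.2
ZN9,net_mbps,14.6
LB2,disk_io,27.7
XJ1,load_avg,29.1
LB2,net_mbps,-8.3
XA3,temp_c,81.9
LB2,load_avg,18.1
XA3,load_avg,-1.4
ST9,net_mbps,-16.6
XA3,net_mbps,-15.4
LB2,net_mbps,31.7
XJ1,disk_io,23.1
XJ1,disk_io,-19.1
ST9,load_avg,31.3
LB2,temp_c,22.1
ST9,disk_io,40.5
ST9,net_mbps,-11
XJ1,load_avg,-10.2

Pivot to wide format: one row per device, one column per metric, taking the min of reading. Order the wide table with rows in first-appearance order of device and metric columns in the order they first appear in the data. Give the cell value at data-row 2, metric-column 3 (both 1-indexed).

With rows in first-appearance order of device, row 2 is device=ST9. metric columns in first-appearance order: temp_c, load_avg, disk_io, net_mbps; column 3 is disk_io.
Long rows with device=ST9, metric=disk_io: min(30, 40.5) = 30.

30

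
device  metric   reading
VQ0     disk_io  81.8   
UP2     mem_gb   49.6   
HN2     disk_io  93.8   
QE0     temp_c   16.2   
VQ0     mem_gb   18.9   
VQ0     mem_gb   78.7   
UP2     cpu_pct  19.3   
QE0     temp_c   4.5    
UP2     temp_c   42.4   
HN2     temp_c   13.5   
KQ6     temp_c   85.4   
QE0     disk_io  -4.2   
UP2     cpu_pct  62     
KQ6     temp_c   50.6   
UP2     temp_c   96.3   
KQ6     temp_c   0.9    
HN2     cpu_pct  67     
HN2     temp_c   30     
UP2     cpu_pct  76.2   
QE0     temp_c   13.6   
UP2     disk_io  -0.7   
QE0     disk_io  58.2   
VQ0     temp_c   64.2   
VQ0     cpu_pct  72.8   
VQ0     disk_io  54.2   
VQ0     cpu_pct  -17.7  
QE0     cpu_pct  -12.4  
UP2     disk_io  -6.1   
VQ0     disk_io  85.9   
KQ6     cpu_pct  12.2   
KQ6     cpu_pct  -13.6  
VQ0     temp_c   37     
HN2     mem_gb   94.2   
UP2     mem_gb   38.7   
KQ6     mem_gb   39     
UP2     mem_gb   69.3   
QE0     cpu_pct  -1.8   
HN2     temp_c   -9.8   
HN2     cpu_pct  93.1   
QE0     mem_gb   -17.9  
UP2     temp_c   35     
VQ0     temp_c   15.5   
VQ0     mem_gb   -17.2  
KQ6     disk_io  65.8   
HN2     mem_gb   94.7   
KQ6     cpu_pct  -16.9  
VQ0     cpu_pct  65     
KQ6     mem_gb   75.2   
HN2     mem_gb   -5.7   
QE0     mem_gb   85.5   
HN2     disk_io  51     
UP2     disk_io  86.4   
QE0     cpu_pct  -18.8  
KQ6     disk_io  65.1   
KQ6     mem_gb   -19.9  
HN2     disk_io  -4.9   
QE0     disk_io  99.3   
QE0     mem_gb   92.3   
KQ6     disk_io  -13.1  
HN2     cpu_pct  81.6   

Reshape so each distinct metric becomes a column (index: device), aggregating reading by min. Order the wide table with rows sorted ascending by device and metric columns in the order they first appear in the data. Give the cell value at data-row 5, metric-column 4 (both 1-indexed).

-17.7

With rows sorted ascending by device, row 5 is device=VQ0. metric columns in first-appearance order: disk_io, mem_gb, temp_c, cpu_pct; column 4 is cpu_pct.
Long rows with device=VQ0, metric=cpu_pct: min(72.8, -17.7, 65) = -17.7.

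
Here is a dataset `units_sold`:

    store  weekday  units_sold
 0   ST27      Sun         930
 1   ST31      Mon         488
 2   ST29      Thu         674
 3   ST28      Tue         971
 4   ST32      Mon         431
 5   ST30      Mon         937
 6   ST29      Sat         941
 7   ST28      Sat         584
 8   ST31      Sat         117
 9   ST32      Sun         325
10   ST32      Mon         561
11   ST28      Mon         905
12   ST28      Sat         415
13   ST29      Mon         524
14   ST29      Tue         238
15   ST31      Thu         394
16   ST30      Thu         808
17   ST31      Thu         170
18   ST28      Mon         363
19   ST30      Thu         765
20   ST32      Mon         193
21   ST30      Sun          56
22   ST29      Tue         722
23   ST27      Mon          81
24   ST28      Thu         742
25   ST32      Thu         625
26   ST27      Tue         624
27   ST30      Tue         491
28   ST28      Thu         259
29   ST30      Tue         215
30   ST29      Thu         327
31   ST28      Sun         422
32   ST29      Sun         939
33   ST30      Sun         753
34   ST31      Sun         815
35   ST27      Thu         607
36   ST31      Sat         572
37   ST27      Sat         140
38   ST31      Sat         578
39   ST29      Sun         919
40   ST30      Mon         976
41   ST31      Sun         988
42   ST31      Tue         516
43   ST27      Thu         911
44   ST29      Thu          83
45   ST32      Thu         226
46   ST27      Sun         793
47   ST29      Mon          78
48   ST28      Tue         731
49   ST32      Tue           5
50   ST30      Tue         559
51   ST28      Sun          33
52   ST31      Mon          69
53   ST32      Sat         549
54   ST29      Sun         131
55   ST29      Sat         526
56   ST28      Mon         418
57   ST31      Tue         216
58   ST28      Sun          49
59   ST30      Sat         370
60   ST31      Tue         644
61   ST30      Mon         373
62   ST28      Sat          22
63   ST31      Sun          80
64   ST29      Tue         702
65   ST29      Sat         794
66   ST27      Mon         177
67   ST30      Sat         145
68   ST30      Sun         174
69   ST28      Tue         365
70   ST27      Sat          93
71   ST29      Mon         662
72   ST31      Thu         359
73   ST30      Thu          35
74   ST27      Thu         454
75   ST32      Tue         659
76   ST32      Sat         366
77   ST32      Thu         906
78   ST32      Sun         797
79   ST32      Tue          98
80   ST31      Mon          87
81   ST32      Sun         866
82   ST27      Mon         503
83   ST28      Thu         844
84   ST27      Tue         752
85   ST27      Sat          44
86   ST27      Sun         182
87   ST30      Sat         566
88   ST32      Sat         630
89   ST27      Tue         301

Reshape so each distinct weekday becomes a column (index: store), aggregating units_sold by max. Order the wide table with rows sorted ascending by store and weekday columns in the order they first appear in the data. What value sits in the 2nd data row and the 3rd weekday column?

844

With rows sorted ascending by store, row 2 is store=ST28. weekday columns in first-appearance order: Sun, Mon, Thu, Tue, Sat; column 3 is Thu.
Long rows with store=ST28, weekday=Thu: max(742, 259, 844) = 844.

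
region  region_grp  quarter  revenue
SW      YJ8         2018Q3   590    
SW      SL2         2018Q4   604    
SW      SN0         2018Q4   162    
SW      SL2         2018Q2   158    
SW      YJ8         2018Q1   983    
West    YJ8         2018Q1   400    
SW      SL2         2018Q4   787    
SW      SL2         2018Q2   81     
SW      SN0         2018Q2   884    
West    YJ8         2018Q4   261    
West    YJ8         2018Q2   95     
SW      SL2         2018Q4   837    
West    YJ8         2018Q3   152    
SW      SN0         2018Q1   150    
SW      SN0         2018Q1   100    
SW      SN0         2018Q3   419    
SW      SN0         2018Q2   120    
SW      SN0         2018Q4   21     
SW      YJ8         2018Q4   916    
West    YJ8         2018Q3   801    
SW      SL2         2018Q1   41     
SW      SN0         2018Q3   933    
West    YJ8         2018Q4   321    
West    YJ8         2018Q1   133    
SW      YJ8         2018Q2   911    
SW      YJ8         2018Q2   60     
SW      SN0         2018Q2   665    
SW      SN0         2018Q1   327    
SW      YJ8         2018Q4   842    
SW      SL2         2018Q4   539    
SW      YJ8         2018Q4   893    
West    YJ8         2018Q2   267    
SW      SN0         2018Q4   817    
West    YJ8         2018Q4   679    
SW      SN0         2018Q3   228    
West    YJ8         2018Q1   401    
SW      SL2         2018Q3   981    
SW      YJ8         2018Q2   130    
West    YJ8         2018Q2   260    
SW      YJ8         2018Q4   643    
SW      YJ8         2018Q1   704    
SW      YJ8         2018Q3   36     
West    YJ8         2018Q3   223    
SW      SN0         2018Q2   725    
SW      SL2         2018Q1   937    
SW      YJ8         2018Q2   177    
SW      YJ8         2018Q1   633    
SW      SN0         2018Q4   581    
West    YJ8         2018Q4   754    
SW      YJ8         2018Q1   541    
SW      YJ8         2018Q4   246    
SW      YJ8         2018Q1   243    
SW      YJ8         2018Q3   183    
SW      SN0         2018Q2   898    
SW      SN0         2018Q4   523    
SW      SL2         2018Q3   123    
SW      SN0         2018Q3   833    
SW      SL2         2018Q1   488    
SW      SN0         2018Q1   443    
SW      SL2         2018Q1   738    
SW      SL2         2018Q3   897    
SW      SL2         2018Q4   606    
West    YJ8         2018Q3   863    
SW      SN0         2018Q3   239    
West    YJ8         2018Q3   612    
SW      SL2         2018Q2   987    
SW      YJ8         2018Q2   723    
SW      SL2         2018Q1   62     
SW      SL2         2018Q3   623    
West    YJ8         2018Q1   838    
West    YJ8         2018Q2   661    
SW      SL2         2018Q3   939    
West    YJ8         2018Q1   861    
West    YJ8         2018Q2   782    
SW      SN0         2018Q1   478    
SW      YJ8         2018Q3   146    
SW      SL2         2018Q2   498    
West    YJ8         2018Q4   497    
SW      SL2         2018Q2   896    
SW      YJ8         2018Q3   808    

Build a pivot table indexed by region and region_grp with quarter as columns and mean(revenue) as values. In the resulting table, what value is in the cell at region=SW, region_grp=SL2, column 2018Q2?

Rows with region=SW, region_grp=SL2 and quarter=2018Q2: revenue values are 158, 81, 987, 498, 896.
(158 + 81 + 987 + 498 + 896) / 5 = 524.

524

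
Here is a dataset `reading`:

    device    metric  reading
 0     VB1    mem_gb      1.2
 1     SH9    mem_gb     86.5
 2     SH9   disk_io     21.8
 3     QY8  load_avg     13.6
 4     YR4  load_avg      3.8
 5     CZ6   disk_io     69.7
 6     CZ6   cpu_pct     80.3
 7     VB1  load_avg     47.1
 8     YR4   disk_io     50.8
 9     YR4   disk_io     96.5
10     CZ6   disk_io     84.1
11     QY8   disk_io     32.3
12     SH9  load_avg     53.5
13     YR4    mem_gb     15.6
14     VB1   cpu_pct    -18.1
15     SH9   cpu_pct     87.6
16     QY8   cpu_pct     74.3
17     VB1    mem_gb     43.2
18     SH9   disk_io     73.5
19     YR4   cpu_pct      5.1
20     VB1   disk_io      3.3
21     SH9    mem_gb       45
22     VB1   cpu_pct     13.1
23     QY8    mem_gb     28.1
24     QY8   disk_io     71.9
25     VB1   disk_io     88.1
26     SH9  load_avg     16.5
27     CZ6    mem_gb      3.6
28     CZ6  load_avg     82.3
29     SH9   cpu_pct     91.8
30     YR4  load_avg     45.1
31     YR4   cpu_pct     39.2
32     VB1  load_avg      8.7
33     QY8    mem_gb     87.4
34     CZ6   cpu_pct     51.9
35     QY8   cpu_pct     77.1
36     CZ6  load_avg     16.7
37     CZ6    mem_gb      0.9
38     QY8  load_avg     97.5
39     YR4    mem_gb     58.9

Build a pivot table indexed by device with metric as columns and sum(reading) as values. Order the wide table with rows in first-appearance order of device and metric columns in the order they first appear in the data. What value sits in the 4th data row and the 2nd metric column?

147.3

With rows in first-appearance order of device, row 4 is device=YR4. metric columns in first-appearance order: mem_gb, disk_io, load_avg, cpu_pct; column 2 is disk_io.
Long rows with device=YR4, metric=disk_io: 50.8 + 96.5 = 147.3.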